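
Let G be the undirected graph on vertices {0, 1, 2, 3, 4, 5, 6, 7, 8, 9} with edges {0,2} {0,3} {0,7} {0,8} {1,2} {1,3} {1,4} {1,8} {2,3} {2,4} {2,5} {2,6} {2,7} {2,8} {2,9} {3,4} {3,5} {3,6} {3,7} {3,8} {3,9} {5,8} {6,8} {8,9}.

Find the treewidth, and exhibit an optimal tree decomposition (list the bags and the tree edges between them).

Treewidth 3.
One optimal decomposition is:
Bags: B1 = {0, 2, 3, 8}  B2 = {1, 2, 3, 8}  B3 = {2, 3, 6, 8}  B4 = {1, 2, 3, 4}  B5 = {2, 3, 5, 8}  B6 = {2, 3, 8, 9}  B7 = {0, 2, 3, 7}
Tree: B1–B2, B1–B3, B2–B4, B2–B5, B1–B6, B1–B7

The largest bag has 4 vertices, giving width 3; this decomposition certifies tw(G) ≤ 3. On the other hand G contains the 4-clique {0, 2, 3, 8}. A clique must lie in a single bag of any decomposition, so no decomposition can have width below 3. The upper and lower bounds meet at 3, so that is the treewidth.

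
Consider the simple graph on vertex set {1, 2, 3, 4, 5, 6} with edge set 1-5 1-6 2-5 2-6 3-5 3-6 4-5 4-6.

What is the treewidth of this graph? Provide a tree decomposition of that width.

The largest bag has 3 vertices, giving width 2; this decomposition certifies tw(G) ≤ 2. The edges 5–1–6–4–5 form a cycle, so G is not a tree and its treewidth is at least 2. The upper and lower bounds meet at 2, so that is the treewidth.

Treewidth 2.
One optimal decomposition is:
Bags: B1 = {1, 5, 6}  B2 = {4, 5, 6}  B3 = {2, 5, 6}  B4 = {3, 5, 6}
Tree: B1–B2, B2–B3, B3–B4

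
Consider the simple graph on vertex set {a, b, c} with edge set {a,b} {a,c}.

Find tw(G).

1

A width-1 tree decomposition is:
Bags: B1 = {a, b}  B2 = {a, c}
Tree: B1–B2
The largest bag has 2 vertices, giving width 1; this decomposition certifies tw(G) ≤ 1. Any graph with an edge has treewidth ≥ 1, and G has the edge a–b. Therefore the treewidth is 1.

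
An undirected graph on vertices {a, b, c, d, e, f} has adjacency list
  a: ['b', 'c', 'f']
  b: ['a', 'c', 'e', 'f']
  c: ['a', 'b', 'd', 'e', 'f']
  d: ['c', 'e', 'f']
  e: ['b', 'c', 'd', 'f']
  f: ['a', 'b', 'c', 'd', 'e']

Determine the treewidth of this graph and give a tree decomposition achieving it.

Treewidth 3.
One optimal decomposition is:
Bags: B1 = {c, d, e, f}  B2 = {b, c, e, f}  B3 = {a, b, c, f}
Tree: B1–B2, B2–B3

The largest bag has 4 vertices, giving width 3; this decomposition certifies tw(G) ≤ 3. Conversely, {c, d, e, f} is a clique of size 4, and the vertices of any clique must share a bag in every tree decomposition; so some bag has ≥ 4 vertices and tw(G) ≥ 3. The upper and lower bounds meet at 3, so that is the treewidth.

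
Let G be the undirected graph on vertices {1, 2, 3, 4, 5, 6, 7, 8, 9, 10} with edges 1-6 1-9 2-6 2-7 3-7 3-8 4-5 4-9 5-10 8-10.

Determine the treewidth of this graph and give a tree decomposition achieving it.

Each bag holds 3 vertices, so the decomposition has width 2, which upper-bounds the treewidth. Since 6–2–7–3–8–10–5–4–9–1–6 is a cycle in G, G is not acyclic. Forests are exactly the graphs of treewidth ≤ 1, so tw(G) ≥ 2. Hence tw(G) = 2 exactly.

Treewidth 2.
Bags: B1 = {2, 6, 7}  B2 = {3, 6, 7}  B3 = {3, 6, 8}  B4 = {6, 8, 10}  B5 = {5, 6, 10}  B6 = {4, 5, 6}  B7 = {4, 6, 9}  B8 = {1, 6, 9}
Tree: B1–B2, B2–B3, B3–B4, B4–B5, B5–B6, B6–B7, B7–B8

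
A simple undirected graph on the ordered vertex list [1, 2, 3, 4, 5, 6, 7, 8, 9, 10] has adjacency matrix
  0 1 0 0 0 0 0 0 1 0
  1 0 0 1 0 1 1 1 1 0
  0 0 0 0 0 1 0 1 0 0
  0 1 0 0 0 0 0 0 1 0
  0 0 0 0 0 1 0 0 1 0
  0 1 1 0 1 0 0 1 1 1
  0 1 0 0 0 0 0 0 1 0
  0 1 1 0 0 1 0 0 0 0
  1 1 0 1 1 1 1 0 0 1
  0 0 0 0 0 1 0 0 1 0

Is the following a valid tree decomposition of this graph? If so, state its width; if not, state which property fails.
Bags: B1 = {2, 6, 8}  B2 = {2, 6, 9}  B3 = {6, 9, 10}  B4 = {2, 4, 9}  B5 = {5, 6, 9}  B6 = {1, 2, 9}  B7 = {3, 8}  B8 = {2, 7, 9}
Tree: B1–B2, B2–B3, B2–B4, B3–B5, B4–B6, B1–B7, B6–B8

A tree decomposition must satisfy three properties: every vertex lies in some bag; for every edge, both endpoints lie together in some bag; and for every vertex, the bags containing it form a connected subtree. Here edge (6,3) lies in no bag, so the decomposition is invalid.

No — edge (6,3) lies in no bag.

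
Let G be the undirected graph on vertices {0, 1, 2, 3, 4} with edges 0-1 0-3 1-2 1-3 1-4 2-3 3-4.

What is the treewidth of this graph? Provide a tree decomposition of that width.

Treewidth 2.
One such decomposition:
Bags: B1 = {0, 1, 3}  B2 = {1, 3, 4}  B3 = {1, 2, 3}
Tree: B1–B2, B1–B3

Each bag holds 3 vertices, so the decomposition has width 2, which upper-bounds the treewidth. Conversely, {0, 1, 3} is a clique of size 3, and the vertices of any clique must share a bag in every tree decomposition; so some bag has ≥ 3 vertices and tw(G) ≥ 2. Combining the bounds, tw(G) = 2.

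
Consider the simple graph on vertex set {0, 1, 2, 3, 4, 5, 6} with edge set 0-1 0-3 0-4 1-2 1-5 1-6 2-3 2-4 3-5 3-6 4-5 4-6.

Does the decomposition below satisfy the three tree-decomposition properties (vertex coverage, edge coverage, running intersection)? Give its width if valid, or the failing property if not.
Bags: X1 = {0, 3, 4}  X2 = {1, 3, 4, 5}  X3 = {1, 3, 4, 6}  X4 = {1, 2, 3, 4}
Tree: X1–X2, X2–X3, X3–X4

No — edge (1,0) lies in no bag.

A tree decomposition must satisfy three properties: every vertex lies in some bag; for every edge, both endpoints lie together in some bag; and for every vertex, the bags containing it form a connected subtree. Here edge (1,0) lies in no bag, so the decomposition is invalid.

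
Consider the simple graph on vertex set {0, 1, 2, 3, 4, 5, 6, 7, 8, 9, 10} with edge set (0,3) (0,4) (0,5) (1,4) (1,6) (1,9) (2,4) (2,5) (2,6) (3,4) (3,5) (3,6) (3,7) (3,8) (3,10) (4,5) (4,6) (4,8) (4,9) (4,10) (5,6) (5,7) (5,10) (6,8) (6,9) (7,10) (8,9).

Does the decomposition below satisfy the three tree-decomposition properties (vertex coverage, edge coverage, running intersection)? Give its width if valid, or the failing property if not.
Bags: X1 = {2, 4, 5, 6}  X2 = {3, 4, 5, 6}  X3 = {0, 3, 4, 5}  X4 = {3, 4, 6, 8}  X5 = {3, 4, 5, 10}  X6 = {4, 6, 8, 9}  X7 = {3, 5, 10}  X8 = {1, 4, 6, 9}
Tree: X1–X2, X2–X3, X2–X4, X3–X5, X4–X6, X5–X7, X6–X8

A tree decomposition must satisfy three properties: every vertex lies in some bag; for every edge, both endpoints lie together in some bag; and for every vertex, the bags containing it form a connected subtree. Here vertex 7 appears in no bag, so the decomposition is invalid.

No — vertex 7 appears in no bag.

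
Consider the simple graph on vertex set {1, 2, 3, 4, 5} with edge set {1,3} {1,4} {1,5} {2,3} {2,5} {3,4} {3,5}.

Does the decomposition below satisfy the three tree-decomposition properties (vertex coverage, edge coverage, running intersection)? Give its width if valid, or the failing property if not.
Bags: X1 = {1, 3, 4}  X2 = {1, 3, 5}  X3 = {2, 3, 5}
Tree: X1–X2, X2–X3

Every vertex of G appears in some bag (union = {1, 2, 3, 4, 5}); every edge is covered by a bag; and for each vertex v the set of bags containing v is connected in the bag tree. The decomposition is therefore valid. The largest bag has 3 vertices, so the width is 2.

Yes; width 2.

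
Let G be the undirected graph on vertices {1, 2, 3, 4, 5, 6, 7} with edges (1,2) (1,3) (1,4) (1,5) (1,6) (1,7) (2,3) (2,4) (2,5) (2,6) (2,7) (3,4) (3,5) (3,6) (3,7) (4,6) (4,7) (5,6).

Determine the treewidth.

4

A width-4 tree decomposition is:
Bags: B1 = {1, 2, 3, 4, 7}  B2 = {1, 2, 3, 4, 6}  B3 = {1, 2, 3, 5, 6}
Tree: B1–B2, B2–B3
Every bag has size at most 5, so the width is 5 − 1 = 4 and tw(G) ≤ 4. For the lower bound, the 5 vertices {1, 2, 3, 4, 6} are pairwise adjacent, and any tree decomposition puts a clique entirely inside one bag — forcing width ≥ 4. The upper and lower bounds meet at 4, so that is the treewidth.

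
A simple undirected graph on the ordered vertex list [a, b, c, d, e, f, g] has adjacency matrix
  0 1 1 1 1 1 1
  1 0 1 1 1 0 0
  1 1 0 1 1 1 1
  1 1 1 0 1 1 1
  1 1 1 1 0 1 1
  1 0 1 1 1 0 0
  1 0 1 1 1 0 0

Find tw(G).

4

A width-4 tree decomposition is:
Bags: B1 = {a, b, c, d, e}  B2 = {a, c, d, e, f}  B3 = {a, c, d, e, g}
Tree: B1–B2, B1–B3
Every bag has size at most 5, so the width is 5 − 1 = 4 and tw(G) ≤ 4. Conversely, {a, c, d, e, g} is a clique of size 5, and the vertices of any clique must share a bag in every tree decomposition; so some bag has ≥ 5 vertices and tw(G) ≥ 4. Combining the bounds, tw(G) = 4.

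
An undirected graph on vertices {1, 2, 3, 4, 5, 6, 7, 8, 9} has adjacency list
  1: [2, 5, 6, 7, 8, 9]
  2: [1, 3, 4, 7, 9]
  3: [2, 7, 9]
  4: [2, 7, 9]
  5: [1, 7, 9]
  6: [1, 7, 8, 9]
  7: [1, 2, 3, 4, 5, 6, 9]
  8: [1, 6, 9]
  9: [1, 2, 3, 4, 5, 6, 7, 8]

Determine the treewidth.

3

A width-3 tree decomposition is:
Bags: B1 = {1, 2, 7, 9}  B2 = {1, 6, 7, 9}  B3 = {1, 5, 7, 9}  B4 = {1, 6, 8, 9}  B5 = {2, 3, 7, 9}  B6 = {2, 4, 7, 9}
Tree: B1–B2, B1–B3, B2–B4, B1–B5, B5–B6
The largest bag has 4 vertices, giving width 3; this decomposition certifies tw(G) ≤ 3. Conversely, {1, 6, 8, 9} is a clique of size 4, and the vertices of any clique must share a bag in every tree decomposition; so some bag has ≥ 4 vertices and tw(G) ≥ 3. Combining the bounds, tw(G) = 3.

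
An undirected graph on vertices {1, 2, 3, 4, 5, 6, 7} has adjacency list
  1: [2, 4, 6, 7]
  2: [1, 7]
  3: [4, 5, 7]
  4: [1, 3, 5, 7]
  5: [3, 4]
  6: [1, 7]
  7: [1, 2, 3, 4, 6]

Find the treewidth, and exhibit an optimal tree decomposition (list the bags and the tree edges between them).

Treewidth 2.
Bags: B1 = {1, 2, 7}  B2 = {1, 6, 7}  B3 = {1, 4, 7}  B4 = {3, 4, 7}  B5 = {3, 4, 5}
Tree: B1–B2, B1–B3, B3–B4, B4–B5

Each bag holds 3 vertices, so the decomposition has width 2, which upper-bounds the treewidth. For the lower bound, the 3 vertices {3, 4, 5} are pairwise adjacent, and any tree decomposition puts a clique entirely inside one bag — forcing width ≥ 2. Combining the bounds, tw(G) = 2.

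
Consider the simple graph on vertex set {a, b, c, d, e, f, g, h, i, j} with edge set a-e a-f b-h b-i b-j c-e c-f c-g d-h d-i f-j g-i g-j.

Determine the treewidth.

2

A width-2 tree decomposition is:
Bags: B1 = {b, d, h}  B2 = {b, d, i}  B3 = {b, i, j}  B4 = {g, i, j}  B5 = {f, g, j}  B6 = {c, f, g}  B7 = {a, c, f}  B8 = {a, c, e}
Tree: B1–B2, B2–B3, B3–B4, B4–B5, B5–B6, B6–B7, B7–B8
Each bag holds 3 vertices, so the decomposition has width 2, which upper-bounds the treewidth. The edges h–d–i–b–h form a cycle, so G is not a tree and its treewidth is at least 2. Combining the bounds, tw(G) = 2.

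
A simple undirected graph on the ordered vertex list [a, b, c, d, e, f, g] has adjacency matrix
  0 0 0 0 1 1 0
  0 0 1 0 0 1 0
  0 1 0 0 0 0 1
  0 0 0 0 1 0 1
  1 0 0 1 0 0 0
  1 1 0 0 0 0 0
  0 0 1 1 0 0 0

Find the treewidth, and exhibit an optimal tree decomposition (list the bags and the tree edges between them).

Every bag has size at most 3, so the width is 3 − 1 = 2 and tw(G) ≤ 2. Since e–d–g–c–b–f–a–e is a cycle in G, G is not acyclic. Forests are exactly the graphs of treewidth ≤ 1, so tw(G) ≥ 2. Combining the bounds, tw(G) = 2.

Treewidth 2.
One such decomposition:
Bags: B1 = {d, e, g}  B2 = {c, e, g}  B3 = {b, c, e}  B4 = {b, e, f}  B5 = {a, e, f}
Tree: B1–B2, B2–B3, B3–B4, B4–B5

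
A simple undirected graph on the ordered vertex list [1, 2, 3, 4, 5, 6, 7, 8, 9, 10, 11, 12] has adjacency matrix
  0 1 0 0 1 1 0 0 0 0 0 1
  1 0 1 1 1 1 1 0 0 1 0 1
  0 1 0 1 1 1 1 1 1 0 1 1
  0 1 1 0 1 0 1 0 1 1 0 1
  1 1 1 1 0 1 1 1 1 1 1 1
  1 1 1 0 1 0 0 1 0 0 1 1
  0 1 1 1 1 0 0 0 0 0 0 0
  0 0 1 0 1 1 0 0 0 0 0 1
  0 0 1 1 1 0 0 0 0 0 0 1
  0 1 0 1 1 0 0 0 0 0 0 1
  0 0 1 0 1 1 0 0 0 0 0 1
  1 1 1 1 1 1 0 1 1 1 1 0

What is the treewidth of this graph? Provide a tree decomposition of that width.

Treewidth 4.
Bags: B1 = {2, 3, 5, 6, 12}  B2 = {2, 3, 4, 5, 12}  B3 = {1, 2, 5, 6, 12}  B4 = {3, 5, 6, 8, 12}  B5 = {3, 4, 5, 9, 12}  B6 = {2, 4, 5, 10, 12}  B7 = {2, 3, 4, 5, 7}  B8 = {3, 5, 6, 11, 12}
Tree: B1–B2, B1–B3, B1–B4, B2–B5, B2–B6, B2–B7, B4–B8

Each bag holds 5 vertices, so the decomposition has width 4, which upper-bounds the treewidth. Conversely, {1, 2, 5, 6, 12} is a clique of size 5, and the vertices of any clique must share a bag in every tree decomposition; so some bag has ≥ 5 vertices and tw(G) ≥ 4. Combining the bounds, tw(G) = 4.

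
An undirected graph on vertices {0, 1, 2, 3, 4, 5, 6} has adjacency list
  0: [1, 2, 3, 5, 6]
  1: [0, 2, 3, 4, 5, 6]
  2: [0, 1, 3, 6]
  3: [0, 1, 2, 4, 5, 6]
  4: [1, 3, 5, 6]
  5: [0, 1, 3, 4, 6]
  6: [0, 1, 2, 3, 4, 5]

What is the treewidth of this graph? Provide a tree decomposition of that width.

Treewidth 4.
One optimal decomposition is:
Bags: B1 = {0, 1, 2, 3, 6}  B2 = {0, 1, 3, 5, 6}  B3 = {1, 3, 4, 5, 6}
Tree: B1–B2, B2–B3

Each bag holds 5 vertices, so the decomposition has width 4, which upper-bounds the treewidth. On the other hand G contains the 5-clique {0, 1, 2, 3, 6}. A clique must lie in a single bag of any decomposition, so no decomposition can have width below 4. Hence tw(G) = 4 exactly.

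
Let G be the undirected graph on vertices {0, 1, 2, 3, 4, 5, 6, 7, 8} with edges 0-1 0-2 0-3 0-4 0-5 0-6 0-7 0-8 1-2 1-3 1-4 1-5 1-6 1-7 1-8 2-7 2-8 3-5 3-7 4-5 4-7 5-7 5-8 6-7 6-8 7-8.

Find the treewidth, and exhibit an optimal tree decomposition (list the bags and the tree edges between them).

Treewidth 4.
Bags: B1 = {0, 1, 4, 5, 7}  B2 = {0, 1, 5, 7, 8}  B3 = {0, 1, 6, 7, 8}  B4 = {0, 1, 2, 7, 8}  B5 = {0, 1, 3, 5, 7}
Tree: B1–B2, B2–B3, B3–B4, B1–B5

Every bag has size at most 5, so the width is 5 − 1 = 4 and tw(G) ≤ 4. Conversely, {0, 1, 2, 7, 8} is a clique of size 5, and the vertices of any clique must share a bag in every tree decomposition; so some bag has ≥ 5 vertices and tw(G) ≥ 4. Therefore the treewidth is 4.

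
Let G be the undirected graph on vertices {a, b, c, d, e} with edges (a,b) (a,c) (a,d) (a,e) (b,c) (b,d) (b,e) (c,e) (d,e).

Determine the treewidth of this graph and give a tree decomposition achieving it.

The largest bag has 4 vertices, giving width 3; this decomposition certifies tw(G) ≤ 3. Conversely, {a, b, d, e} is a clique of size 4, and the vertices of any clique must share a bag in every tree decomposition; so some bag has ≥ 4 vertices and tw(G) ≥ 3. The upper and lower bounds meet at 3, so that is the treewidth.

Treewidth 3.
Bags: B1 = {a, b, c, e}  B2 = {a, b, d, e}
Tree: B1–B2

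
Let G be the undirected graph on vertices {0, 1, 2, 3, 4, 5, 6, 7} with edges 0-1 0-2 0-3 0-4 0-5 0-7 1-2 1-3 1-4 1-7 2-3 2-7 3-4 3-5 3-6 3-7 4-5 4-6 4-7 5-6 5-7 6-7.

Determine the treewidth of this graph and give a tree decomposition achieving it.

Every bag has size at most 5, so the width is 5 − 1 = 4 and tw(G) ≤ 4. Conversely, {0, 1, 2, 3, 7} is a clique of size 5, and the vertices of any clique must share a bag in every tree decomposition; so some bag has ≥ 5 vertices and tw(G) ≥ 4. Hence tw(G) = 4 exactly.

Treewidth 4.
Bags: B1 = {0, 1, 2, 3, 7}  B2 = {0, 1, 3, 4, 7}  B3 = {0, 3, 4, 5, 7}  B4 = {3, 4, 5, 6, 7}
Tree: B1–B2, B2–B3, B3–B4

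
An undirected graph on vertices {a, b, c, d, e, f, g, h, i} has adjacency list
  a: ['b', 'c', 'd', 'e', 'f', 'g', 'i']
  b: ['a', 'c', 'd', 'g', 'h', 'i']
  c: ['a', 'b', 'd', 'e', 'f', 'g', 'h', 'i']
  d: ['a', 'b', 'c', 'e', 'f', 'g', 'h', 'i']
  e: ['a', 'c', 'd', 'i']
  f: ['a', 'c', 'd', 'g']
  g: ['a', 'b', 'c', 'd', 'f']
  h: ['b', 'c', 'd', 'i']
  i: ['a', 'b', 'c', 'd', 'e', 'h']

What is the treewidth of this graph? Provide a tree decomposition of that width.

Treewidth 4.
One optimal decomposition is:
Bags: B1 = {a, b, c, d, i}  B2 = {a, c, d, e, i}  B3 = {b, c, d, h, i}  B4 = {a, b, c, d, g}  B5 = {a, c, d, f, g}
Tree: B1–B2, B1–B3, B1–B4, B4–B5

Each bag holds 5 vertices, so the decomposition has width 4, which upper-bounds the treewidth. On the other hand G contains the 5-clique {b, c, d, h, i}. A clique must lie in a single bag of any decomposition, so no decomposition can have width below 4. Combining the bounds, tw(G) = 4.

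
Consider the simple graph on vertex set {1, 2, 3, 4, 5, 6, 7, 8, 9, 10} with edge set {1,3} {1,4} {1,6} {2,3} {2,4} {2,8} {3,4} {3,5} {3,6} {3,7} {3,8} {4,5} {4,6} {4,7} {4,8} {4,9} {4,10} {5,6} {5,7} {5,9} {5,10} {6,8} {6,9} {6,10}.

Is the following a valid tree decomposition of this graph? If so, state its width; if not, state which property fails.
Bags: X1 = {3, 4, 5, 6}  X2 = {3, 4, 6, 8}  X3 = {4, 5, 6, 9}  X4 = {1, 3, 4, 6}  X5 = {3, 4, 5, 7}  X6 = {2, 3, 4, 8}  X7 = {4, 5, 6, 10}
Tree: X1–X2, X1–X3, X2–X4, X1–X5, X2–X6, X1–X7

Yes; width 3.

Checking the three conditions: (i) the bags cover all of {1, 2, 3, 4, 5, 6, 7, 8, 9, 10}; (ii) for each edge, some bag contains both endpoints; (iii) the bags containing any fixed vertex form a subtree. All hold, so the decomposition is valid with width 4 − 1 = 3.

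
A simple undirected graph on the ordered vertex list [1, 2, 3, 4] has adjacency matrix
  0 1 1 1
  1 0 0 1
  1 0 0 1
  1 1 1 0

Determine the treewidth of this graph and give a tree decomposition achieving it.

Treewidth 2.
One such decomposition:
Bags: B1 = {1, 3, 4}  B2 = {1, 2, 4}
Tree: B1–B2

Each bag holds 3 vertices, so the decomposition has width 2, which upper-bounds the treewidth. On the other hand G contains the 3-clique {1, 2, 4}. A clique must lie in a single bag of any decomposition, so no decomposition can have width below 2. The upper and lower bounds meet at 2, so that is the treewidth.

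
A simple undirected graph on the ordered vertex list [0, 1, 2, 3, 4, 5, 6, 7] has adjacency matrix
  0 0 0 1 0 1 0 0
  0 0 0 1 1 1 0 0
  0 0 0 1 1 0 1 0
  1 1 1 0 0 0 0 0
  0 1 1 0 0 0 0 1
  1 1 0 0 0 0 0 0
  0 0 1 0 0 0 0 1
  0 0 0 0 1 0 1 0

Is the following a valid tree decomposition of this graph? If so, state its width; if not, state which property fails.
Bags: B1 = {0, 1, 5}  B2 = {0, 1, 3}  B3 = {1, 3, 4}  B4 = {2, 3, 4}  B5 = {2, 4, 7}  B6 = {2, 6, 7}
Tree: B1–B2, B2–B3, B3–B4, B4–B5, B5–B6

Every vertex of G appears in some bag (union = {0, 1, 2, 3, 4, 5, 6, 7}); every edge is covered by a bag; and for each vertex v the set of bags containing v is connected in the bag tree. The decomposition is therefore valid. The largest bag has 3 vertices, so the width is 2.

Yes; width 2.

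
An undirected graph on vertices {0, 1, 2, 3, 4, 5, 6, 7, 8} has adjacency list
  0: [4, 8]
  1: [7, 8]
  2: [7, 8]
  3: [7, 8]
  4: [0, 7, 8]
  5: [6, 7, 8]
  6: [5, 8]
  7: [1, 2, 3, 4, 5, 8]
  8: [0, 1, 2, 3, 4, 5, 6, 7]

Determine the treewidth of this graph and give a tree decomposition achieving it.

Treewidth 2.
One such decomposition:
Bags: B1 = {4, 7, 8}  B2 = {2, 7, 8}  B3 = {5, 7, 8}  B4 = {3, 7, 8}  B5 = {1, 7, 8}  B6 = {0, 4, 8}  B7 = {5, 6, 8}
Tree: B1–B2, B1–B3, B3–B4, B4–B5, B1–B6, B3–B7

The largest bag has 3 vertices, giving width 2; this decomposition certifies tw(G) ≤ 2. On the other hand G contains the 3-clique {0, 4, 8}. A clique must lie in a single bag of any decomposition, so no decomposition can have width below 2. The upper and lower bounds meet at 2, so that is the treewidth.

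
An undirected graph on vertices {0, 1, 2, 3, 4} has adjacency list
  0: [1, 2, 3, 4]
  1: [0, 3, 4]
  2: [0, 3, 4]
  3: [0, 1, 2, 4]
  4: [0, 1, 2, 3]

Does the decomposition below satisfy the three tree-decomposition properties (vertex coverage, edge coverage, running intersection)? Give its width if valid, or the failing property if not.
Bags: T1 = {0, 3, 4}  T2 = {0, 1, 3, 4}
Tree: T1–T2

No — vertex 2 appears in no bag.

A tree decomposition must satisfy three properties: every vertex lies in some bag; for every edge, both endpoints lie together in some bag; and for every vertex, the bags containing it form a connected subtree. Here vertex 2 appears in no bag, so the decomposition is invalid.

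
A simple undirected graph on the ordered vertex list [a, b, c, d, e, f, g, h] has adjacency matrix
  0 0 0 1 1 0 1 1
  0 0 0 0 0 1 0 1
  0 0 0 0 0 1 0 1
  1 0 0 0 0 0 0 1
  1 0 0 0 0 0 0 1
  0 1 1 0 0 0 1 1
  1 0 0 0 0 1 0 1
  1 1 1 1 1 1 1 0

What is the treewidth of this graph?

2

A width-2 tree decomposition is:
Bags: B1 = {b, f, h}  B2 = {f, g, h}  B3 = {a, g, h}  B4 = {c, f, h}  B5 = {a, d, h}  B6 = {a, e, h}
Tree: B1–B2, B2–B3, B1–B4, B3–B5, B3–B6
Every bag has size at most 3, so the width is 3 − 1 = 2 and tw(G) ≤ 2. For the lower bound, the 3 vertices {a, d, h} are pairwise adjacent, and any tree decomposition puts a clique entirely inside one bag — forcing width ≥ 2. Combining the bounds, tw(G) = 2.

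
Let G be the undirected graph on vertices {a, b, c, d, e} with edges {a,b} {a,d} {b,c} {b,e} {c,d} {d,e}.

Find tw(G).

2

A width-2 tree decomposition is:
Bags: B1 = {a, b, d}  B2 = {b, c, d}  B3 = {b, d, e}
Tree: B1–B2, B2–B3
The largest bag has 3 vertices, giving width 2; this decomposition certifies tw(G) ≤ 2. The edges a–d–c–b–a form a cycle, so G is not a tree and its treewidth is at least 2. The upper and lower bounds meet at 2, so that is the treewidth.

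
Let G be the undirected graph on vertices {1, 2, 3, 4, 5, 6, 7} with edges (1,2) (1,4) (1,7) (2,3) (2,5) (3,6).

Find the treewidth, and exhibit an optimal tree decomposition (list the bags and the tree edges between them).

Every bag has size at most 2, so the width is 2 − 1 = 1 and tw(G) ≤ 1. G has an edge, so its treewidth is at least 1. The upper and lower bounds meet at 1, so that is the treewidth.

Treewidth 1.
Bags: B1 = {2, 3}  B2 = {2, 5}  B3 = {1, 2}  B4 = {3, 6}  B5 = {1, 7}  B6 = {1, 4}
Tree: B1–B2, B2–B3, B1–B4, B3–B5, B5–B6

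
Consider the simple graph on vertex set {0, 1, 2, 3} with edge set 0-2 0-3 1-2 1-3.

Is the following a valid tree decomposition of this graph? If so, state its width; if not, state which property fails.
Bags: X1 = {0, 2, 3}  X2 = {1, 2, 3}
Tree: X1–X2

Yes; width 2.

Vertex coverage: the bags together contain {0, 1, 2, 3}, the full vertex set. Edge coverage: each edge of G has both endpoints in at least one bag. Running intersection: for every vertex, the bags containing it form a connected subtree. All three properties hold, so this is a valid tree decomposition of width max|bag| − 1 = 2, and hence tw(G) ≤ 2.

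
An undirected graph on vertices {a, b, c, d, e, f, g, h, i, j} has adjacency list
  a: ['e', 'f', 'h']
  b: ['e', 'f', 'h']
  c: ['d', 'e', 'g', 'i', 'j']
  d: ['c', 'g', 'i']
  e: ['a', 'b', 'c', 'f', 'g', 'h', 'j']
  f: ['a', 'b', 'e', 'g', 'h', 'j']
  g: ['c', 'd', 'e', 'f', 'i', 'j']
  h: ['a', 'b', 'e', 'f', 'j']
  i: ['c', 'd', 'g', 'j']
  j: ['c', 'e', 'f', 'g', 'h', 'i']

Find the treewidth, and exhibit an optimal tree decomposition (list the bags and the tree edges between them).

Treewidth 3.
Bags: B1 = {c, e, g, j}  B2 = {e, f, g, j}  B3 = {e, f, h, j}  B4 = {b, e, f, h}  B5 = {c, g, i, j}  B6 = {c, d, g, i}  B7 = {a, e, f, h}
Tree: B1–B2, B2–B3, B3–B4, B1–B5, B5–B6, B3–B7

The largest bag has 4 vertices, giving width 3; this decomposition certifies tw(G) ≤ 3. On the other hand G contains the 4-clique {c, d, g, i}. A clique must lie in a single bag of any decomposition, so no decomposition can have width below 3. Hence tw(G) = 3 exactly.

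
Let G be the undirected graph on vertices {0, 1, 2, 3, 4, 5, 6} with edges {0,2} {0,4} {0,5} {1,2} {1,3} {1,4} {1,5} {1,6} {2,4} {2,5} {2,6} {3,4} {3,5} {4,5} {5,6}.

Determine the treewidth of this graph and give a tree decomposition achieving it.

Every bag has size at most 4, so the width is 4 − 1 = 3 and tw(G) ≤ 3. For the lower bound, the 4 vertices {0, 2, 4, 5} are pairwise adjacent, and any tree decomposition puts a clique entirely inside one bag — forcing width ≥ 3. Therefore the treewidth is 3.

Treewidth 3.
One such decomposition:
Bags: B1 = {1, 2, 5, 6}  B2 = {1, 2, 4, 5}  B3 = {1, 3, 4, 5}  B4 = {0, 2, 4, 5}
Tree: B1–B2, B2–B3, B2–B4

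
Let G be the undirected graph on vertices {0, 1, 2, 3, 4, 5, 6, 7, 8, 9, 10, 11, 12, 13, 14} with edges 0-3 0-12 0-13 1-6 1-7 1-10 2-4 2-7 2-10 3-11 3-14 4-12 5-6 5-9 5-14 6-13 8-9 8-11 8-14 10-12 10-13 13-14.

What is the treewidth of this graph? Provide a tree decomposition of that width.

Every bag has size at most 4, so the width is 4 − 1 = 3 and tw(G) ≤ 3. For the lower bound: the 4 vertex sets {2,4,7}, {12}, {10}, {0,1,6,13} are disjoint, each induces a connected subgraph, and every pair is joined by at least one edge of G. Contracting each set to a single vertex therefore yields K_{4} as a minor, and since treewidth is minor-monotone, tw(G) ≥ tw(K_{4}) = 3. Therefore the treewidth is 3.

Treewidth 3.
One optimal decomposition is:
Bags: B1 = {2, 4, 7, 12}  B2 = {2, 7, 10, 12}  B3 = {1, 7, 10, 12}  B4 = {0, 1, 10, 12}  B5 = {0, 1, 10, 13}  B6 = {0, 1, 6, 13}  B7 = {0, 3, 6, 13}  B8 = {3, 6, 13, 14}  B9 = {3, 5, 6, 14}  B10 = {3, 5, 11, 14}  B11 = {5, 8, 11, 14}  B12 = {5, 8, 9, 11}
Tree: B1–B2, B2–B3, B3–B4, B4–B5, B5–B6, B6–B7, B7–B8, B8–B9, B9–B10, B10–B11, B11–B12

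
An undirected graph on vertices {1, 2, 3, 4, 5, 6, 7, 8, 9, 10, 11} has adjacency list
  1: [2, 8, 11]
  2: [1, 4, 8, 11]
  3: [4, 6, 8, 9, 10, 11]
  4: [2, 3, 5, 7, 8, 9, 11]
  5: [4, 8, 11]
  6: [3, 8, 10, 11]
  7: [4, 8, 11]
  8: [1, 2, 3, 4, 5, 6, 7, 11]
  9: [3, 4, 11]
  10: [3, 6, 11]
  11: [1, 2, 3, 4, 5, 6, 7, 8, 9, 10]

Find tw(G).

A width-3 tree decomposition is:
Bags: B1 = {3, 4, 8, 11}  B2 = {3, 6, 8, 11}  B3 = {2, 4, 8, 11}  B4 = {4, 7, 8, 11}  B5 = {3, 6, 10, 11}  B6 = {1, 2, 8, 11}  B7 = {4, 5, 8, 11}  B8 = {3, 4, 9, 11}
Tree: B1–B2, B1–B3, B1–B4, B2–B5, B3–B6, B4–B7, B1–B8
Every bag has size at most 4, so the width is 4 − 1 = 3 and tw(G) ≤ 3. Conversely, {1, 2, 8, 11} is a clique of size 4, and the vertices of any clique must share a bag in every tree decomposition; so some bag has ≥ 4 vertices and tw(G) ≥ 3. Therefore the treewidth is 3.

3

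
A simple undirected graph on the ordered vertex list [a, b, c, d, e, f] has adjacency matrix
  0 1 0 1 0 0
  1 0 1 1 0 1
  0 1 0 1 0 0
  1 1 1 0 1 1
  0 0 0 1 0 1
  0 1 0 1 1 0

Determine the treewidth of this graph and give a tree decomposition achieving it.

Treewidth 2.
One such decomposition:
Bags: B1 = {b, d, f}  B2 = {d, e, f}  B3 = {b, c, d}  B4 = {a, b, d}
Tree: B1–B2, B1–B3, B1–B4

The largest bag has 3 vertices, giving width 2; this decomposition certifies tw(G) ≤ 2. On the other hand G contains the 3-clique {d, e, f}. A clique must lie in a single bag of any decomposition, so no decomposition can have width below 2. Therefore the treewidth is 2.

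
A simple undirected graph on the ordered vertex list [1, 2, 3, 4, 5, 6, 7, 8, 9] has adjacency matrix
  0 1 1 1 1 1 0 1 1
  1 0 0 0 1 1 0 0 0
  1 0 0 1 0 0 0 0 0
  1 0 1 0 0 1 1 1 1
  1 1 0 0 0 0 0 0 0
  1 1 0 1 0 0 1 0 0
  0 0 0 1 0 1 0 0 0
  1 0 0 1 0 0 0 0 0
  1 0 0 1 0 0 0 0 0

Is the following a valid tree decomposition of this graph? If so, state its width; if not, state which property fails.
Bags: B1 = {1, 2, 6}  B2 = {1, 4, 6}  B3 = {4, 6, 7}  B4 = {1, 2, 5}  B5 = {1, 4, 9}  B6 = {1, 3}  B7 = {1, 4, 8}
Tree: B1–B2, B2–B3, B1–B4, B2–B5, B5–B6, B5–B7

A tree decomposition must satisfy three properties: every vertex lies in some bag; for every edge, both endpoints lie together in some bag; and for every vertex, the bags containing it form a connected subtree. Here edge (4,3) lies in no bag, so the decomposition is invalid.

No — edge (4,3) lies in no bag.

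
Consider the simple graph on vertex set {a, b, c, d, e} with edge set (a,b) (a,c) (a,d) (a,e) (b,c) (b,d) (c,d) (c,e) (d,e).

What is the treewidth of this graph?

A width-3 tree decomposition is:
Bags: B1 = {a, c, d, e}  B2 = {a, b, c, d}
Tree: B1–B2
Each bag holds 4 vertices, so the decomposition has width 3, which upper-bounds the treewidth. On the other hand G contains the 4-clique {a, c, d, e}. A clique must lie in a single bag of any decomposition, so no decomposition can have width below 3. Hence tw(G) = 3 exactly.

3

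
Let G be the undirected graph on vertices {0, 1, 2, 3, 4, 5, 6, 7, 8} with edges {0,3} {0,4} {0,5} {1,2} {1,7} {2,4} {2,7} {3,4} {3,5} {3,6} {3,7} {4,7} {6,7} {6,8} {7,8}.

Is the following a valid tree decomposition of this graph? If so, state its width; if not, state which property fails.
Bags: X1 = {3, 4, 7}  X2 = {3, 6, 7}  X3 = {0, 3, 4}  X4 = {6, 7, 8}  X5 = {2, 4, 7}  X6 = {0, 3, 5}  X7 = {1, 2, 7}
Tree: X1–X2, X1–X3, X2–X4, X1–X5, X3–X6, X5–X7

Every vertex of G appears in some bag (union = {0, 1, 2, 3, 4, 5, 6, 7, 8}); every edge is covered by a bag; and for each vertex v the set of bags containing v is connected in the bag tree. The decomposition is therefore valid. The largest bag has 3 vertices, so the width is 2.

Yes; width 2.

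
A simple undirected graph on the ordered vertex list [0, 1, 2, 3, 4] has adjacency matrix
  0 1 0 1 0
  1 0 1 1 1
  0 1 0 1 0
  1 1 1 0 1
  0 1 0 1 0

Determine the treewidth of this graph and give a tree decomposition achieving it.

Each bag holds 3 vertices, so the decomposition has width 2, which upper-bounds the treewidth. On the other hand G contains the 3-clique {0, 1, 3}. A clique must lie in a single bag of any decomposition, so no decomposition can have width below 2. Combining the bounds, tw(G) = 2.

Treewidth 2.
One such decomposition:
Bags: B1 = {1, 3, 4}  B2 = {0, 1, 3}  B3 = {1, 2, 3}
Tree: B1–B2, B1–B3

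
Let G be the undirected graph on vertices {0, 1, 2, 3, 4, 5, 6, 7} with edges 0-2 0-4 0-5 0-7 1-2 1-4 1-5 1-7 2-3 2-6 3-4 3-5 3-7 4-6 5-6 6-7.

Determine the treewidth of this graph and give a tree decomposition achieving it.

Treewidth 4.
Bags: B1 = {2, 3, 4, 5, 7}  B2 = {1, 2, 4, 5, 7}  B3 = {2, 4, 5, 6, 7}  B4 = {0, 2, 4, 5, 7}
Tree: B1–B2, B2–B3, B3–B4

Every bag has size at most 5, so the width is 5 − 1 = 4 and tw(G) ≤ 4. For the lower bound: the 5 vertex sets {3,7}, {1,4}, {2,6}, {5}, {0} are disjoint, each induces a connected subgraph, and every pair is joined by at least one edge of G. Contracting each set to a single vertex therefore yields K_{5} as a minor, and since treewidth is minor-monotone, tw(G) ≥ tw(K_{5}) = 4. The upper and lower bounds meet at 4, so that is the treewidth.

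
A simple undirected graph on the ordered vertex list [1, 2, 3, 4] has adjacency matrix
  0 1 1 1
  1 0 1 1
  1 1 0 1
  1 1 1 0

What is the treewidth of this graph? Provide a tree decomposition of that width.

Treewidth 3.
One optimal decomposition is:
Bags: B1 = {1, 2, 3, 4}
Tree: (single bag)

With just one bag of size 4, the width is 4 − 1 = 3, so tw(G) ≤ 3. Conversely, {1, 2, 3, 4} is a clique of size 4, and the vertices of any clique must share a bag in every tree decomposition; so some bag has ≥ 4 vertices and tw(G) ≥ 3. Therefore the treewidth is 3.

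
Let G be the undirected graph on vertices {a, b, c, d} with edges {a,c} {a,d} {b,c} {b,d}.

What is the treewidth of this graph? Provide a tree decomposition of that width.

The largest bag has 3 vertices, giving width 2; this decomposition certifies tw(G) ≤ 2. For the lower bound, G contains the cycle b–c–a–d–b, so G is not a forest; only forests have treewidth ≤ 1, hence tw(G) ≥ 2. Combining the bounds, tw(G) = 2.

Treewidth 2.
Bags: B1 = {a, b, c}  B2 = {a, b, d}
Tree: B1–B2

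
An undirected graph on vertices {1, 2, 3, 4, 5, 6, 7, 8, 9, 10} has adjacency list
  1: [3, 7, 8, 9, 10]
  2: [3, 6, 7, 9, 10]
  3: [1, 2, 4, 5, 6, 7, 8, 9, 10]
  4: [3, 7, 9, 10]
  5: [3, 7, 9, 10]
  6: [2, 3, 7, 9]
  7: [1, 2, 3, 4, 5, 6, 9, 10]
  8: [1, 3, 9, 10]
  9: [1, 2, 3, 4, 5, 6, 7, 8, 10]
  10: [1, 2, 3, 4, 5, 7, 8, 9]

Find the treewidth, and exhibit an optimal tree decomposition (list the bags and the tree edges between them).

The largest bag has 5 vertices, giving width 4; this decomposition certifies tw(G) ≤ 4. For the lower bound, the 5 vertices {1, 3, 8, 9, 10} are pairwise adjacent, and any tree decomposition puts a clique entirely inside one bag — forcing width ≥ 4. Combining the bounds, tw(G) = 4.

Treewidth 4.
Bags: B1 = {3, 4, 7, 9, 10}  B2 = {1, 3, 7, 9, 10}  B3 = {1, 3, 8, 9, 10}  B4 = {2, 3, 7, 9, 10}  B5 = {2, 3, 6, 7, 9}  B6 = {3, 5, 7, 9, 10}
Tree: B1–B2, B2–B3, B1–B4, B4–B5, B4–B6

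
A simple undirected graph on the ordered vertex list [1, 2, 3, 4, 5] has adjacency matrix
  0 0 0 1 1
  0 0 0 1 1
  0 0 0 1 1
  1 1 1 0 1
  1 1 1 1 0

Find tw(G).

2

A width-2 tree decomposition is:
Bags: B1 = {2, 4, 5}  B2 = {1, 4, 5}  B3 = {3, 4, 5}
Tree: B1–B2, B2–B3
Each bag holds 3 vertices, so the decomposition has width 2, which upper-bounds the treewidth. On the other hand G contains the 3-clique {1, 4, 5}. A clique must lie in a single bag of any decomposition, so no decomposition can have width below 2. Hence tw(G) = 2 exactly.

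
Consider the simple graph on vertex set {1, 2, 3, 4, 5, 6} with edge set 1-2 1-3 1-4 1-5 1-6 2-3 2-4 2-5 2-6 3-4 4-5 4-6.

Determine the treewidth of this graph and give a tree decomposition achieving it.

The largest bag has 4 vertices, giving width 3; this decomposition certifies tw(G) ≤ 3. For the lower bound, the 4 vertices {1, 2, 3, 4} are pairwise adjacent, and any tree decomposition puts a clique entirely inside one bag — forcing width ≥ 3. Therefore the treewidth is 3.

Treewidth 3.
One such decomposition:
Bags: B1 = {1, 2, 4, 5}  B2 = {1, 2, 4, 6}  B3 = {1, 2, 3, 4}
Tree: B1–B2, B2–B3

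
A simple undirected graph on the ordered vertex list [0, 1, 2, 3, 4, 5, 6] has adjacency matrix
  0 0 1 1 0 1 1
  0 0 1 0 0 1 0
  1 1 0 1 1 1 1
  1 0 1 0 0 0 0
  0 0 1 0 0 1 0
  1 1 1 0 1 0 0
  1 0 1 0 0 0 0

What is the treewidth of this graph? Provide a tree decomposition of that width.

The largest bag has 3 vertices, giving width 2; this decomposition certifies tw(G) ≤ 2. On the other hand G contains the 3-clique {0, 2, 3}. A clique must lie in a single bag of any decomposition, so no decomposition can have width below 2. Combining the bounds, tw(G) = 2.

Treewidth 2.
One such decomposition:
Bags: B1 = {0, 2, 5}  B2 = {0, 2, 3}  B3 = {1, 2, 5}  B4 = {0, 2, 6}  B5 = {2, 4, 5}
Tree: B1–B2, B1–B3, B2–B4, B3–B5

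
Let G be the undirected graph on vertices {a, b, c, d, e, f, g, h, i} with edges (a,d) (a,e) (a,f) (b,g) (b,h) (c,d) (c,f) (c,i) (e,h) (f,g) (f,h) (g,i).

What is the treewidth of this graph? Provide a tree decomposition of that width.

Each bag holds 4 vertices, so the decomposition has width 3, which upper-bounds the treewidth. For the lower bound: the 4 vertex sets {b,e,h}, {a}, {f}, {c,d,g,i} are disjoint, each induces a connected subgraph, and every pair is joined by at least one edge of G. Contracting each set to a single vertex therefore yields K_{4} as a minor, and since treewidth is minor-monotone, tw(G) ≥ tw(K_{4}) = 3. Hence tw(G) = 3 exactly.

Treewidth 3.
Bags: B1 = {a, b, e, h}  B2 = {a, b, f, h}  B3 = {a, b, f, g}  B4 = {a, d, f, g}  B5 = {c, d, f, g}  B6 = {c, d, g, i}
Tree: B1–B2, B2–B3, B3–B4, B4–B5, B5–B6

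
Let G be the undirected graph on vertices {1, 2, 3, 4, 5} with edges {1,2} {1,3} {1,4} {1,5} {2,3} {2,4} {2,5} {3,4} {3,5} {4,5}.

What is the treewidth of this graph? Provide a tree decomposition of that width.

With just one bag of size 5, the width is 5 − 1 = 4, so tw(G) ≤ 4. Conversely, {1, 2, 3, 4, 5} is a clique of size 5, and the vertices of any clique must share a bag in every tree decomposition; so some bag has ≥ 5 vertices and tw(G) ≥ 4. Hence tw(G) = 4 exactly.

Treewidth 4.
One optimal decomposition is:
Bags: B1 = {1, 2, 3, 4, 5}
Tree: (single bag)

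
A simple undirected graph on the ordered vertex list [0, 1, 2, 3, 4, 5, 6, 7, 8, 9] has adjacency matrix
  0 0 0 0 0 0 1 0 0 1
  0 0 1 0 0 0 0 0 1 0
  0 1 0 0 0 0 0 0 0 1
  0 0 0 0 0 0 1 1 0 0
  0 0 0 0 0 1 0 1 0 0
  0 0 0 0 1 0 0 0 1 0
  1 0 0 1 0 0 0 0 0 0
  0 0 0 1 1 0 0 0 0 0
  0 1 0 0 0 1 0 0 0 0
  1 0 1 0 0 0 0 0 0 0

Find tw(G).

2

A width-2 tree decomposition is:
Bags: B1 = {0, 2, 9}  B2 = {0, 2, 6}  B3 = {2, 3, 6}  B4 = {2, 3, 7}  B5 = {2, 4, 7}  B6 = {2, 4, 5}  B7 = {2, 5, 8}  B8 = {1, 2, 8}
Tree: B1–B2, B2–B3, B3–B4, B4–B5, B5–B6, B6–B7, B7–B8
The largest bag has 3 vertices, giving width 2; this decomposition certifies tw(G) ≤ 2. The edges 2–9–0–6–3–7–4–5–8–1–2 form a cycle, so G is not a tree and its treewidth is at least 2. The upper and lower bounds meet at 2, so that is the treewidth.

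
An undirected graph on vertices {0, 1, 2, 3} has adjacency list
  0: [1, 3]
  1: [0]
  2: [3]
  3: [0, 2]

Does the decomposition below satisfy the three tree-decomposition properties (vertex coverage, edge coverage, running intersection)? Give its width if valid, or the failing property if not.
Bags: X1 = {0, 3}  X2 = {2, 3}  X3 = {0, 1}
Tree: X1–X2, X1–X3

Yes; width 1.

Every vertex of G appears in some bag (union = {0, 1, 2, 3}); every edge is covered by a bag; and for each vertex v the set of bags containing v is connected in the bag tree. The decomposition is therefore valid. The largest bag has 2 vertices, so the width is 1.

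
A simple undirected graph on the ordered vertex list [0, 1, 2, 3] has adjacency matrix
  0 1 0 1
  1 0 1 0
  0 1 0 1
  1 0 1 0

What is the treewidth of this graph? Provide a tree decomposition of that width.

Every bag has size at most 3, so the width is 3 − 1 = 2 and tw(G) ≤ 2. Since 3–2–1–0–3 is a cycle in G, G is not acyclic. Forests are exactly the graphs of treewidth ≤ 1, so tw(G) ≥ 2. Combining the bounds, tw(G) = 2.

Treewidth 2.
One optimal decomposition is:
Bags: B1 = {1, 2, 3}  B2 = {0, 1, 3}
Tree: B1–B2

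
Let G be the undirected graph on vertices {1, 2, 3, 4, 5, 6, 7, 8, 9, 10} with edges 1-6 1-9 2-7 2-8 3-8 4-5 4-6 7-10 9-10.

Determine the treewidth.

1

A width-1 tree decomposition is:
Bags: B1 = {3, 8}  B2 = {2, 8}  B3 = {2, 7}  B4 = {7, 10}  B5 = {9, 10}  B6 = {1, 9}  B7 = {1, 6}  B8 = {4, 6}  B9 = {4, 5}
Tree: B1–B2, B2–B3, B3–B4, B4–B5, B5–B6, B6–B7, B7–B8, B8–B9
The largest bag has 2 vertices, giving width 1; this decomposition certifies tw(G) ≤ 1. Since G has at least one edge (e.g. 3–8), it is not an edgeless graph, so tw(G) ≥ 1. Combining the bounds, tw(G) = 1.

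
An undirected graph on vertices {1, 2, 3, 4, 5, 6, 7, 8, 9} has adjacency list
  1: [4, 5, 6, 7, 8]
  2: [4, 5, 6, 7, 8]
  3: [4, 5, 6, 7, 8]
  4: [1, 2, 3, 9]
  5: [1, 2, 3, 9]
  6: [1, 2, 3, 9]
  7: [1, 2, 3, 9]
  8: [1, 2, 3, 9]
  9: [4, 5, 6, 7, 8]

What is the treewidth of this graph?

4

A width-4 tree decomposition is:
Bags: B1 = {1, 2, 3, 7, 9}  B2 = {1, 2, 3, 8, 9}  B3 = {1, 2, 3, 6, 9}  B4 = {1, 2, 3, 4, 9}  B5 = {1, 2, 3, 5, 9}
Tree: B1–B2, B2–B3, B3–B4, B4–B5
The largest bag has 5 vertices, giving width 4; this decomposition certifies tw(G) ≤ 4. For the lower bound: the 5 vertex sets {3,7}, {2,8}, {1,6}, {9}, {4} are disjoint, each induces a connected subgraph, and every pair is joined by at least one edge of G. Contracting each set to a single vertex therefore yields K_{5} as a minor, and since treewidth is minor-monotone, tw(G) ≥ tw(K_{5}) = 4. Therefore the treewidth is 4.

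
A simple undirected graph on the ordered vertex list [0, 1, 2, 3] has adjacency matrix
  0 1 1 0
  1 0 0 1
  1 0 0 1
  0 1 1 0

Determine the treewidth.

A width-2 tree decomposition is:
Bags: B1 = {0, 1, 3}  B2 = {0, 2, 3}
Tree: B1–B2
Each bag holds 3 vertices, so the decomposition has width 2, which upper-bounds the treewidth. Since 0–1–3–2–0 is a cycle in G, G is not acyclic. Forests are exactly the graphs of treewidth ≤ 1, so tw(G) ≥ 2. Therefore the treewidth is 2.

2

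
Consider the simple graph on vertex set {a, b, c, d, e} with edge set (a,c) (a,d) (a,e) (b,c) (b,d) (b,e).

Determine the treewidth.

A width-2 tree decomposition is:
Bags: B1 = {a, b, e}  B2 = {a, b, d}  B3 = {a, b, c}
Tree: B1–B2, B2–B3
Each bag holds 3 vertices, so the decomposition has width 2, which upper-bounds the treewidth. Since b–e–a–d–b is a cycle in G, G is not acyclic. Forests are exactly the graphs of treewidth ≤ 1, so tw(G) ≥ 2. Hence tw(G) = 2 exactly.

2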